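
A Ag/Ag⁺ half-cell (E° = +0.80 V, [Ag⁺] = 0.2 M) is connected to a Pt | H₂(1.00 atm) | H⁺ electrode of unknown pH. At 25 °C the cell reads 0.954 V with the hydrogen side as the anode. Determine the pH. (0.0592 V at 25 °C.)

E°_cell = 0.80 V and n = 2.
log Q = n(E° − E)/0.0592 = 2×(0.80 − 0.954)/0.0592 = -5.203.
With Q = [H⁺]^2 / ([Ag⁺]^2·P(H₂)), solving for [H⁺] gives log[H⁺] = -3.300, so pH = 3.30.

pH = 3.30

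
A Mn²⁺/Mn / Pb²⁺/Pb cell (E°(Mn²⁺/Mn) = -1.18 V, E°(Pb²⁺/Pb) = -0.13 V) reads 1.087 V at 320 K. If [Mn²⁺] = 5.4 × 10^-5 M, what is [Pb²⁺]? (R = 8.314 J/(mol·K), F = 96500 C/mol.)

7.9 × 10^-4 M

From the Nernst equation, ln Q = nF(E° − E)/RT = 2×96500×(1.05 − 1.087)/(8.314×320) = -2.684, so Q = 0.0683.
With Q = [Mn²⁺]/[Pb²⁺] and the known concentrations, [Pb²⁺] in the denominator gives [Pb²⁺] = 7.9 × 10^-4 M.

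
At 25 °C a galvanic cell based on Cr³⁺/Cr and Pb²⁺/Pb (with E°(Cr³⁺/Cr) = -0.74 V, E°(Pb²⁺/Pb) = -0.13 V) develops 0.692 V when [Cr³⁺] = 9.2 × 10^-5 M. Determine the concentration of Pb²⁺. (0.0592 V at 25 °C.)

From the Nernst equation, log Q = n(E° − E)/0.0592 = 6(0.61 − 0.692)/0.0592 = -8.311, so Q = 4.89 × 10^-9.
With Q = [Cr³⁺]^2/[Pb²⁺]^3 and the known concentrations, [Pb²⁺]^3 in the denominator gives [Pb²⁺] = 1.2 M.

1.2 M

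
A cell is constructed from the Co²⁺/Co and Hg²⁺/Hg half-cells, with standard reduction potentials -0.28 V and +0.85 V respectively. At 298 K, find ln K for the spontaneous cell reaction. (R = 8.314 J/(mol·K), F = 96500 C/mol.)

ln K = 88.0

E°_cell = +0.85 − (-0.28) = 1.13 V, with n = 2 electrons transferred.
At equilibrium E = 0, so the Nernst equation gives ln K = nFE°/RT = (2)(96500)(1.13)/((8.314)(298)) = 88.03.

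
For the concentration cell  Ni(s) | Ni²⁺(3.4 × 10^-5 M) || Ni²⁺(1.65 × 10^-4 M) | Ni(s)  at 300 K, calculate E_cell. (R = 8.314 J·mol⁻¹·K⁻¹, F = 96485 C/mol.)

0.020 V

Both half-cells are Ni²⁺/Ni, so E°_cell = 0. The concentrated side is the cathode; the cell reaction moves Ni²⁺ from high to low concentration with n = 2.
Q = [Ni²⁺]_dilute/[Ni²⁺]_conc = 3.4 × 10^-5/1.65 × 10^-4 = 0.206.
E = 0 − (RT/nF) ln Q = −((8.314×300)/(2×96485))(-1.580) = 0.0204 V.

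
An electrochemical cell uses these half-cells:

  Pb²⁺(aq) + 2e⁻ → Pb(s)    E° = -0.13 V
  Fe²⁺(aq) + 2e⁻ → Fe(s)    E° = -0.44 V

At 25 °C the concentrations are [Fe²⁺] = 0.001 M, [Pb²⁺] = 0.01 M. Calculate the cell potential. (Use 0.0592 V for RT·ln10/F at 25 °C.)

The Pb²⁺/Pb couple has the higher reduction potential and acts as the cathode, so E°_cell = -0.13 − (-0.44) = 0.31 V.
Balancing electrons gives n = 2; the reaction quotient is Q = [Fe²⁺]/[Pb²⁺] = 0.100.
At 25 °C, E = E° − (0.0592/n) log Q = 0.31 − (0.0592/2)(-1.000) = 0.310 + 0.030 = 0.340 V.

0.340 V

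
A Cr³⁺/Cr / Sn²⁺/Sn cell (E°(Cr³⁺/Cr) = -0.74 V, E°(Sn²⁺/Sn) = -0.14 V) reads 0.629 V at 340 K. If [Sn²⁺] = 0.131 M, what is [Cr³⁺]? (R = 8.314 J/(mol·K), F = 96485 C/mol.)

0.0024 M

From the Nernst equation, ln Q = nF(E° − E)/RT = 6×96485×(0.60 − 0.629)/(8.314×340) = -5.939, so Q = 0.00263.
With Q = [Cr³⁺]^2/[Sn²⁺]^3 and the known concentrations, [Cr³⁺]^2 in the numerator gives [Cr³⁺] = 0.0024 M.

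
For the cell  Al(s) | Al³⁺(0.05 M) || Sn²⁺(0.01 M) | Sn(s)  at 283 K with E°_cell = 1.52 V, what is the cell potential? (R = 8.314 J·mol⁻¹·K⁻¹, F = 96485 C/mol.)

1.49 V

Balancing electrons gives n = 6; the reaction quotient is Q = [Al³⁺]^2/[Sn²⁺]^3 = 2500.
E = E° − (RT/nF) ln Q = 1.52 − (8.314×283)/(6×96485) × (7.824) = 1.520 − 0.032 = 1.488 V.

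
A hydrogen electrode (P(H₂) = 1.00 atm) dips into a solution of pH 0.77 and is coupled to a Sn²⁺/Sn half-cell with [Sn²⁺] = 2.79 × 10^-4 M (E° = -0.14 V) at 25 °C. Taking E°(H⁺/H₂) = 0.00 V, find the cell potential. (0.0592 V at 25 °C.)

The hydrogen couple is the cathode, so E°_cell = 0.14 V; n = 2.
[H⁺] = 10^(−0.77) = 0.17 M, and Q = [Sn²⁺]·P(H₂) / [H⁺]^2 = 0.00967.
E = E° − (0.0592/2) log Q = 0.14 − (0.0592/2)(-2.014) = 0.200 V.

0.20 V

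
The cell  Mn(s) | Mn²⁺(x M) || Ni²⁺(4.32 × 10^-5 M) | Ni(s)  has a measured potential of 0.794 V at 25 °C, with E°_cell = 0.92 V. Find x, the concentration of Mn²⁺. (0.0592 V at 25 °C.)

0.78 M

From the Nernst equation, log Q = n(E° − E)/0.0592 = 2(0.92 − 0.794)/0.0592 = 4.257, so Q = 1.81 × 10^4.
With Q = [Mn²⁺]/[Ni²⁺] and the known concentrations, [Mn²⁺] in the numerator gives [Mn²⁺] = 0.78 M.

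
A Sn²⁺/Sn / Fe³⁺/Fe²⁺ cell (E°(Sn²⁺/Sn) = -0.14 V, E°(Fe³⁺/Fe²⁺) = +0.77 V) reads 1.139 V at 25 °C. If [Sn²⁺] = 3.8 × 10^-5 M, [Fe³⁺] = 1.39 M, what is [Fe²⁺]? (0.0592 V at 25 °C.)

0.031 M

From the Nernst equation, log Q = n(E° − E)/0.0592 = 2(0.91 − 1.139)/0.0592 = -7.736, so Q = 1.83 × 10^-8.
With Q = [Sn²⁺]·[Fe²⁺]^2/[Fe³⁺]^2 and the known concentrations, [Fe²⁺]^2 in the numerator gives [Fe²⁺] = 0.031 M.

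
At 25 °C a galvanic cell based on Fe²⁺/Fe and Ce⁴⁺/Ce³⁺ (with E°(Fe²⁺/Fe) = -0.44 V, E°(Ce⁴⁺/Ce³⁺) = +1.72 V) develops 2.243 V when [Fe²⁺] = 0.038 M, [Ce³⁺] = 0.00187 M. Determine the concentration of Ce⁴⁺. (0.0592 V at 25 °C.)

0.0092 M

From the Nernst equation, log Q = n(E° − E)/0.0592 = 2(2.16 − 2.243)/0.0592 = -2.804, so Q = 0.00157.
With Q = [Fe²⁺]·[Ce³⁺]^2/[Ce⁴⁺]^2 and the known concentrations, [Ce⁴⁺]^2 in the denominator gives [Ce⁴⁺] = 0.0092 M.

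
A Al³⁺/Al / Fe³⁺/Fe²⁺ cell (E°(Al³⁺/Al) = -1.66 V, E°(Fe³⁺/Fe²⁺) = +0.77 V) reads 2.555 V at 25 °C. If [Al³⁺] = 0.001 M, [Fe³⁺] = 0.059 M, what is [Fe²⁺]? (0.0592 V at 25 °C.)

From the Nernst equation, log Q = n(E° − E)/0.0592 = 3(2.43 − 2.555)/0.0592 = -6.334, so Q = 4.63 × 10^-7.
With Q = [Al³⁺]·[Fe²⁺]^3/[Fe³⁺]^3 and the known concentrations, [Fe²⁺]^3 in the numerator gives [Fe²⁺] = 0.0046 M.

0.0046 M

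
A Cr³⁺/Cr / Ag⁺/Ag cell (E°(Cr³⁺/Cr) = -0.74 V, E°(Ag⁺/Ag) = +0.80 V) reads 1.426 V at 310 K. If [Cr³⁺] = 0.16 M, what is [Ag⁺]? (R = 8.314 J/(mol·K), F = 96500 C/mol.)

0.0076 M

From the Nernst equation, ln Q = nF(E° − E)/RT = 3×96500×(1.54 − 1.426)/(8.314×310) = 12.805, so Q = 3.64 × 10^5.
With Q = [Cr³⁺]/[Ag⁺]^3 and the known concentrations, [Ag⁺]^3 in the denominator gives [Ag⁺] = 0.0076 M.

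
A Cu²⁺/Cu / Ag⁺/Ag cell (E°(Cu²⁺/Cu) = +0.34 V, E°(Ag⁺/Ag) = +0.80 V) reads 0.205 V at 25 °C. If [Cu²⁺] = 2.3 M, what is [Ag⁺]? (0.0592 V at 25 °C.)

7.5 × 10^-5 M

From the Nernst equation, log Q = n(E° − E)/0.0592 = 2(0.46 − 0.205)/0.0592 = 8.615, so Q = 4.12 × 10^8.
With Q = [Cu²⁺]/[Ag⁺]^2 and the known concentrations, [Ag⁺]^2 in the denominator gives [Ag⁺] = 7.5 × 10^-5 M.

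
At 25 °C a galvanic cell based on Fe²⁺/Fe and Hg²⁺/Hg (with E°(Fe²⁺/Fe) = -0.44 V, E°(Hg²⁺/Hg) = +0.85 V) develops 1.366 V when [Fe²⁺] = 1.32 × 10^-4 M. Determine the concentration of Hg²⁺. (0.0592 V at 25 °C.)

From the Nernst equation, log Q = n(E° − E)/0.0592 = 2(1.29 − 1.366)/0.0592 = -2.568, so Q = 0.00271.
With Q = [Fe²⁺]/[Hg²⁺] and the known concentrations, [Hg²⁺] in the denominator gives [Hg²⁺] = 0.049 M.

0.049 M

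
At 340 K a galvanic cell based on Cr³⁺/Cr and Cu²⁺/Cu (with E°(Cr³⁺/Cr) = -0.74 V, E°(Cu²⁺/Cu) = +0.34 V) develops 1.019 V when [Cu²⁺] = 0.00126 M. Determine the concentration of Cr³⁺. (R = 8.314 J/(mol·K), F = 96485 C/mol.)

0.023 M

From the Nernst equation, ln Q = nF(E° − E)/RT = 6×96485×(1.08 − 1.019)/(8.314×340) = 12.493, so Q = 2.66 × 10^5.
With Q = [Cr³⁺]^2/[Cu²⁺]^3 and the known concentrations, [Cr³⁺]^2 in the numerator gives [Cr³⁺] = 0.023 M.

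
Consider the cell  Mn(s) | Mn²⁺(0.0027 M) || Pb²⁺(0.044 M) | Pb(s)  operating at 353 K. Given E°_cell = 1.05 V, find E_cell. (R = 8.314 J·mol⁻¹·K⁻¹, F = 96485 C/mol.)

Balancing electrons gives n = 2; the reaction quotient is Q = [Mn²⁺]/[Pb²⁺] = 0.0614.
E = E° − (RT/nF) ln Q = 1.05 − (8.314×353)/(2×96485) × (-2.791) = 1.050 + 0.042 = 1.092 V.

1.09 V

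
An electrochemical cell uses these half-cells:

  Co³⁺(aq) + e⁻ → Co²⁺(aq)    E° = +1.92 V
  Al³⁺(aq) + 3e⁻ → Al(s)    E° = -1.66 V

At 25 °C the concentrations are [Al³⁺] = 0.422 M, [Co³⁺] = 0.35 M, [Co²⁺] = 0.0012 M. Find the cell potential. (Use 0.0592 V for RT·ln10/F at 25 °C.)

3.73 V

The Co³⁺/Co²⁺ couple has the higher reduction potential and acts as the cathode, so E°_cell = +1.92 − (-1.66) = 3.58 V.
Balancing electrons gives n = 3; the reaction quotient is Q = [Al³⁺]·[Co²⁺]^3/[Co³⁺]^3 = 1.7 × 10^-8.
At 25 °C, E = E° − (0.0592/n) log Q = 3.58 − (0.0592/3)(-7.769) = 3.580 + 0.153 = 3.733 V.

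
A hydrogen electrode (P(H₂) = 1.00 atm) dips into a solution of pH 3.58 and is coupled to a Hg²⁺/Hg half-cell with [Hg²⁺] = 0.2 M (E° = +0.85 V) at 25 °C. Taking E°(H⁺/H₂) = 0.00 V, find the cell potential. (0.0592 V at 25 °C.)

1.04 V

The Hg²⁺/Hg couple is the cathode, so E°_cell = 0.85 V; n = 2.
[H⁺] = 10^(−3.58) = 2.6 × 10^-4 M, and Q = [H⁺]^2 / ([Hg²⁺]·P(H₂)) = 3.46 × 10^-7.
E = E° − (0.0592/2) log Q = 0.85 − (0.0592/2)(-6.461) = 1.041 V.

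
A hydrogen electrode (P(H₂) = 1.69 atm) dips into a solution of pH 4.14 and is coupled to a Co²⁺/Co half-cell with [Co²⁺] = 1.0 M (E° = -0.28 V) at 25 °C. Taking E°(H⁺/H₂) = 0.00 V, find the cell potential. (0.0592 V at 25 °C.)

The hydrogen couple is the cathode, so E°_cell = 0.28 V; n = 2.
[H⁺] = 10^(−4.14) = 7.2 × 10^-5 M, and Q = [Co²⁺]·P(H₂) / [H⁺]^2 = 3.22 × 10^8.
E = E° − (0.0592/2) log Q = 0.28 − (0.0592/2)(8.508) = 0.028 V.

0.028 V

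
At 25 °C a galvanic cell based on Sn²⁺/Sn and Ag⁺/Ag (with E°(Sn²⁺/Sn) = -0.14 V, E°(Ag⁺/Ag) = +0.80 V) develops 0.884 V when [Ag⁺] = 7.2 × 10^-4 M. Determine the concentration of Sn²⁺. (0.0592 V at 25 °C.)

From the Nernst equation, log Q = n(E° − E)/0.0592 = 2(0.94 − 0.884)/0.0592 = 1.892, so Q = 78.0.
With Q = [Sn²⁺]/[Ag⁺]^2 and the known concentrations, [Sn²⁺] in the numerator gives [Sn²⁺] = 4 × 10^-5 M.

4 × 10^-5 M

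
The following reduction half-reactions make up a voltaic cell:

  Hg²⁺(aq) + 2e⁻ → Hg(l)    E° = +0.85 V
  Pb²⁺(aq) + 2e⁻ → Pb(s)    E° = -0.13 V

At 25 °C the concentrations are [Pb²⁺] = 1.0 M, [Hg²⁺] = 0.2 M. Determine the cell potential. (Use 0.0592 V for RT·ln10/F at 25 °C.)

The Hg²⁺/Hg couple has the higher reduction potential and acts as the cathode, so E°_cell = +0.85 − (-0.13) = 0.98 V.
Balancing electrons gives n = 2; the reaction quotient is Q = [Pb²⁺]/[Hg²⁺] = 5.00.
At 25 °C, E = E° − (0.0592/n) log Q = 0.98 − (0.0592/2)(0.699) = 0.980 − 0.021 = 0.959 V.

0.959 V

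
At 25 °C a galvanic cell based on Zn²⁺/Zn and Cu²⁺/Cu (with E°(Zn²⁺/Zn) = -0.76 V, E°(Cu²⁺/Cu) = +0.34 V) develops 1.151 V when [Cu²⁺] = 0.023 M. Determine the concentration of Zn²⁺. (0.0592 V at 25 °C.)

4.4 × 10^-4 M

From the Nernst equation, log Q = n(E° − E)/0.0592 = 2(1.10 − 1.151)/0.0592 = -1.723, so Q = 0.0189.
With Q = [Zn²⁺]/[Cu²⁺] and the known concentrations, [Zn²⁺] in the numerator gives [Zn²⁺] = 4.4 × 10^-4 M.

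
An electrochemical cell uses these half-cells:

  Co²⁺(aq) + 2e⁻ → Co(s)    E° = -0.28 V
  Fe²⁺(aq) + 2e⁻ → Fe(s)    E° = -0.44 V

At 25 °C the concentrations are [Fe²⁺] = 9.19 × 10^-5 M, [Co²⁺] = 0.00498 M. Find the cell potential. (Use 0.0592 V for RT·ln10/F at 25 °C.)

The Co²⁺/Co couple has the higher reduction potential and acts as the cathode, so E°_cell = -0.28 − (-0.44) = 0.16 V.
Balancing electrons gives n = 2; the reaction quotient is Q = [Fe²⁺]/[Co²⁺] = 0.0185.
At 25 °C, E = E° − (0.0592/n) log Q = 0.16 − (0.0592/2)(-1.734) = 0.160 + 0.051 = 0.211 V.

0.211 V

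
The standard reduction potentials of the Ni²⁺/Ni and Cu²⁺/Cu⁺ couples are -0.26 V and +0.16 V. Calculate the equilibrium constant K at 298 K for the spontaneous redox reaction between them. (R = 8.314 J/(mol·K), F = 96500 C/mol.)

1.6 × 10^14

E°_cell = +0.16 − (-0.26) = 0.42 V, with n = 2 electrons transferred.
At equilibrium E = 0, so the Nernst equation gives ln K = nFE°/RT = (2)(96500)(0.42)/((8.314)(298)) = 32.72.
K = e^32.72 = 1.6 × 10^14.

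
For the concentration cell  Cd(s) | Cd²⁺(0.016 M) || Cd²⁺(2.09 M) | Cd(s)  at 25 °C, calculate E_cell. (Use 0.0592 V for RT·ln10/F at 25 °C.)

Both half-cells are Cd²⁺/Cd, so E°_cell = 0. The concentrated side is the cathode; the cell reaction moves Cd²⁺ from high to low concentration with n = 2.
Q = [Cd²⁺]_dilute/[Cd²⁺]_conc = 0.016/2.09 = 0.00766.
E = 0 − (0.0592/2) log Q = −(0.0592/2)(-2.116) = 0.0626 V.

0.063 V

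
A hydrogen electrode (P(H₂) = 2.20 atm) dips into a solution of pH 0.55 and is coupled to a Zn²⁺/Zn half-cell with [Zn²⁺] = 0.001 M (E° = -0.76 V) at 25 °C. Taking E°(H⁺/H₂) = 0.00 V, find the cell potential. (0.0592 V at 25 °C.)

0.81 V

The hydrogen couple is the cathode, so E°_cell = 0.76 V; n = 2.
[H⁺] = 10^(−0.55) = 0.28 M, and Q = [Zn²⁺]·P(H₂) / [H⁺]^2 = 0.0277.
E = E° − (0.0592/2) log Q = 0.76 − (0.0592/2)(-1.558) = 0.806 V.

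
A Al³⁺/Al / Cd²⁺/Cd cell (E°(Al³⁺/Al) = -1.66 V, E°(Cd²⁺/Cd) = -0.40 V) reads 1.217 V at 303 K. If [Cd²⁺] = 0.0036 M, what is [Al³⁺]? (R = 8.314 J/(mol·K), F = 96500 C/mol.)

From the Nernst equation, ln Q = nF(E° − E)/RT = 6×96500×(1.26 − 1.217)/(8.314×303) = 9.883, so Q = 1.96 × 10^4.
With Q = [Al³⁺]^2/[Cd²⁺]^3 and the known concentrations, [Al³⁺]^2 in the numerator gives [Al³⁺] = 0.03 M.

0.03 M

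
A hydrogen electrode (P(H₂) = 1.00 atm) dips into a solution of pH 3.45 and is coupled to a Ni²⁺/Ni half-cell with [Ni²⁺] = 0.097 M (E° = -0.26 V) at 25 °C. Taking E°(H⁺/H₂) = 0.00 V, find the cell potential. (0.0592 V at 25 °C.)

0.086 V

The hydrogen couple is the cathode, so E°_cell = 0.26 V; n = 2.
[H⁺] = 10^(−3.45) = 3.5 × 10^-4 M, and Q = [Ni²⁺]·P(H₂) / [H⁺]^2 = 7.7 × 10^5.
E = E° − (0.0592/2) log Q = 0.26 − (0.0592/2)(5.887) = 0.086 V.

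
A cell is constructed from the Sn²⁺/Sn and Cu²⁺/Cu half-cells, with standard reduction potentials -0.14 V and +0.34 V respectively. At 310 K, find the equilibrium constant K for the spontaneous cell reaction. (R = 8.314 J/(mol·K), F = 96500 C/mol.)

4.1 × 10^15

E°_cell = +0.34 − (-0.14) = 0.48 V, with n = 2 electrons transferred.
At equilibrium E = 0, so the Nernst equation gives ln K = nFE°/RT = (2)(96500)(0.48)/((8.314)(310)) = 35.94.
K = e^35.94 = 4.1 × 10^15.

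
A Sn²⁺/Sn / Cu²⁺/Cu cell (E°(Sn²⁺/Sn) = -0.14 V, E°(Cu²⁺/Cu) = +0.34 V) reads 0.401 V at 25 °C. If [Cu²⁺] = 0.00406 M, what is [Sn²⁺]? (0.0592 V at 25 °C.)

1.9 M

From the Nernst equation, log Q = n(E° − E)/0.0592 = 2(0.48 − 0.401)/0.0592 = 2.669, so Q = 467.
With Q = [Sn²⁺]/[Cu²⁺] and the known concentrations, [Sn²⁺] in the numerator gives [Sn²⁺] = 1.9 M.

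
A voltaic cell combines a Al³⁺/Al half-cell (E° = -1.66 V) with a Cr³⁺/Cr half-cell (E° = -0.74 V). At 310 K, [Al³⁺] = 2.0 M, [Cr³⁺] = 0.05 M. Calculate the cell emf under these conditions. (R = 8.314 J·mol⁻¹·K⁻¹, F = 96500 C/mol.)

The Cr³⁺/Cr couple has the higher reduction potential and acts as the cathode, so E°_cell = -0.74 − (-1.66) = 0.92 V.
Balancing electrons gives n = 3; the reaction quotient is Q = [Al³⁺]/[Cr³⁺] = 40.0.
E = E° − (RT/nF) ln Q = 0.92 − (8.314×310)/(3×96500) × (3.689) = 0.920 − 0.033 = 0.887 V.

0.887 V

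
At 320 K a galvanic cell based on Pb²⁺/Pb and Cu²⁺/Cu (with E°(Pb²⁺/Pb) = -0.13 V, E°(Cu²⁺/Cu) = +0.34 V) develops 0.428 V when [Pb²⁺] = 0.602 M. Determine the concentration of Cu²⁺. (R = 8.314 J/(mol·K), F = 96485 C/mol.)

From the Nernst equation, ln Q = nF(E° − E)/RT = 2×96485×(0.47 − 0.428)/(8.314×320) = 3.046, so Q = 21.0.
With Q = [Pb²⁺]/[Cu²⁺] and the known concentrations, [Cu²⁺] in the denominator gives [Cu²⁺] = 0.029 M.

0.029 M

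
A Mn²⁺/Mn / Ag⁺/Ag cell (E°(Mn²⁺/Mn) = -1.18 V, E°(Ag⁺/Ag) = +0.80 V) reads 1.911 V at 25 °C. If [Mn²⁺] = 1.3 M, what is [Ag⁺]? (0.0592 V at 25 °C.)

From the Nernst equation, log Q = n(E° − E)/0.0592 = 2(1.98 − 1.911)/0.0592 = 2.331, so Q = 214.
With Q = [Mn²⁺]/[Ag⁺]^2 and the known concentrations, [Ag⁺]^2 in the denominator gives [Ag⁺] = 0.078 M.

0.078 M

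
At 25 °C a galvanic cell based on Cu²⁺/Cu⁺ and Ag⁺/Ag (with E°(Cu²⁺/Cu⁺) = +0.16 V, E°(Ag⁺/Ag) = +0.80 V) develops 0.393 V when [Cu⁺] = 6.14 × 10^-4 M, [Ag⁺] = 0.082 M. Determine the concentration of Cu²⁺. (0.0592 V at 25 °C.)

0.75 M

From the Nernst equation, log Q = n(E° − E)/0.0592 = 1(0.64 − 0.393)/0.0592 = 4.172, so Q = 1.49 × 10^4.
With Q = [Cu²⁺]/([Cu⁺]·[Ag⁺]) and the known concentrations, [Cu²⁺] in the numerator gives [Cu²⁺] = 0.75 M.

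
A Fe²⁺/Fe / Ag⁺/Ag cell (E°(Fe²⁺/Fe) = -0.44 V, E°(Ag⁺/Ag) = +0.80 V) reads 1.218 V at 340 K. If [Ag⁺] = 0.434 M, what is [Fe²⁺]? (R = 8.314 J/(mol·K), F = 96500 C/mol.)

0.85 M

From the Nernst equation, ln Q = nF(E° − E)/RT = 2×96500×(1.24 − 1.218)/(8.314×340) = 1.502, so Q = 4.49.
With Q = [Fe²⁺]/[Ag⁺]^2 and the known concentrations, [Fe²⁺] in the numerator gives [Fe²⁺] = 0.85 M.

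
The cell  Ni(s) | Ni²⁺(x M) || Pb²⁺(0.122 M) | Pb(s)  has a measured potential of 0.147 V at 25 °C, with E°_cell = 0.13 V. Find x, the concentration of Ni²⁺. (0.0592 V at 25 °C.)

0.033 M

From the Nernst equation, log Q = n(E° − E)/0.0592 = 2(0.13 − 0.147)/0.0592 = -0.574, so Q = 0.266.
With Q = [Ni²⁺]/[Pb²⁺] and the known concentrations, [Ni²⁺] in the numerator gives [Ni²⁺] = 0.033 M.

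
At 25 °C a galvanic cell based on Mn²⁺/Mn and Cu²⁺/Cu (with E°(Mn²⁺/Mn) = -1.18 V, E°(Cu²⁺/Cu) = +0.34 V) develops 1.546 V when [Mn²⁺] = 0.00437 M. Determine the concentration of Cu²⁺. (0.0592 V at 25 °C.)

From the Nernst equation, log Q = n(E° − E)/0.0592 = 2(1.52 − 1.546)/0.0592 = -0.878, so Q = 0.132.
With Q = [Mn²⁺]/[Cu²⁺] and the known concentrations, [Cu²⁺] in the denominator gives [Cu²⁺] = 0.033 M.

0.033 M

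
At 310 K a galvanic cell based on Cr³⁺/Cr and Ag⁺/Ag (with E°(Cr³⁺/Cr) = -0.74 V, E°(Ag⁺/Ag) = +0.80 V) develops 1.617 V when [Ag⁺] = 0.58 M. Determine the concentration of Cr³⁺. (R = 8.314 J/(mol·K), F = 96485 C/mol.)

3.4 × 10^-5 M

From the Nernst equation, ln Q = nF(E° − E)/RT = 3×96485×(1.54 − 1.617)/(8.314×310) = -8.648, so Q = 1.76 × 10^-4.
With Q = [Cr³⁺]/[Ag⁺]^3 and the known concentrations, [Cr³⁺] in the numerator gives [Cr³⁺] = 3.4 × 10^-5 M.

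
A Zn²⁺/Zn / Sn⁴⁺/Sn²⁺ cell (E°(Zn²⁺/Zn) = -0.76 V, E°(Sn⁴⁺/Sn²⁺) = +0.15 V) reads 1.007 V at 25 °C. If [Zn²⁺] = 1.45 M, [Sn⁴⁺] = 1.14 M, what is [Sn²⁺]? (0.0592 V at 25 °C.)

From the Nernst equation, log Q = n(E° − E)/0.0592 = 2(0.91 − 1.007)/0.0592 = -3.277, so Q = 5.28 × 10^-4.
With Q = [Zn²⁺]·[Sn²⁺]/[Sn⁴⁺] and the known concentrations, [Sn²⁺] in the numerator gives [Sn²⁺] = 4.2 × 10^-4 M.

4.2 × 10^-4 M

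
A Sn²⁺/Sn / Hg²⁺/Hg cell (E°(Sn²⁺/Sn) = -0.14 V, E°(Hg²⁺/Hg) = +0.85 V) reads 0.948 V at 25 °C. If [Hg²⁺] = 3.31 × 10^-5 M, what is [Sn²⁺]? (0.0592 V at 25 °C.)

8.7 × 10^-4 M

From the Nernst equation, log Q = n(E° − E)/0.0592 = 2(0.99 − 0.948)/0.0592 = 1.419, so Q = 26.2.
With Q = [Sn²⁺]/[Hg²⁺] and the known concentrations, [Sn²⁺] in the numerator gives [Sn²⁺] = 8.7 × 10^-4 M.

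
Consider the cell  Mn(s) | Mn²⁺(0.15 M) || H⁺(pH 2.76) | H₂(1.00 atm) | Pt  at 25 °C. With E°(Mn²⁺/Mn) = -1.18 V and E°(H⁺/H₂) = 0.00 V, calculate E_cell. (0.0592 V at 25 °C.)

1.04 V

The hydrogen couple is the cathode, so E°_cell = 1.18 V; n = 2.
[H⁺] = 10^(−2.76) = 0.0017 M, and Q = [Mn²⁺]·P(H₂) / [H⁺]^2 = 4.97 × 10^4.
E = E° − (0.0592/2) log Q = 1.18 − (0.0592/2)(4.696) = 1.041 V.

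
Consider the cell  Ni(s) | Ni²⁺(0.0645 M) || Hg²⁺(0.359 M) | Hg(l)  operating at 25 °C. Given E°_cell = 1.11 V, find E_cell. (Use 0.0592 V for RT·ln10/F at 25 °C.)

Balancing electrons gives n = 2; the reaction quotient is Q = [Ni²⁺]/[Hg²⁺] = 0.180.
At 25 °C, E = E° − (0.0592/n) log Q = 1.11 − (0.0592/2)(-0.746) = 1.110 + 0.022 = 1.132 V.

1.13 V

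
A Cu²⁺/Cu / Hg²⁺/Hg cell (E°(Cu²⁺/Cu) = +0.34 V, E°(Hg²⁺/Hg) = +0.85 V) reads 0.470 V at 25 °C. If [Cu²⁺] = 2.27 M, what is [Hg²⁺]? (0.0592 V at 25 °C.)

From the Nernst equation, log Q = n(E° − E)/0.0592 = 2(0.51 − 0.470)/0.0592 = 1.351, so Q = 22.5.
With Q = [Cu²⁺]/[Hg²⁺] and the known concentrations, [Hg²⁺] in the denominator gives [Hg²⁺] = 0.1 M.

0.1 M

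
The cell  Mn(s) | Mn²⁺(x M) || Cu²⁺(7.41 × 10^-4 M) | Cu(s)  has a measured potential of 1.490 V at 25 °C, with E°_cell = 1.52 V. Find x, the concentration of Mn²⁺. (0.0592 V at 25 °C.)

From the Nernst equation, log Q = n(E° − E)/0.0592 = 2(1.52 − 1.490)/0.0592 = 1.014, so Q = 10.3.
With Q = [Mn²⁺]/[Cu²⁺] and the known concentrations, [Mn²⁺] in the numerator gives [Mn²⁺] = 0.0076 M.

0.0076 M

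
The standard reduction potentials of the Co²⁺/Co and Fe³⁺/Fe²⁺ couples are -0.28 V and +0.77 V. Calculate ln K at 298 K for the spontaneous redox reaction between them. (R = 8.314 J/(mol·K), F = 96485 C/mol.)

ln K = 81.8

E°_cell = +0.77 − (-0.28) = 1.05 V, with n = 2 electrons transferred.
At equilibrium E = 0, so the Nernst equation gives ln K = nFE°/RT = (2)(96485)(1.05)/((8.314)(298)) = 81.78.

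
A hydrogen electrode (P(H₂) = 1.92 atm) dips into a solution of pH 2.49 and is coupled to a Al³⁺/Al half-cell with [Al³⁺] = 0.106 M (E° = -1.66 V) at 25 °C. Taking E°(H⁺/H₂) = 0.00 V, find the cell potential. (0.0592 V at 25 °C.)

The hydrogen couple is the cathode, so E°_cell = 1.66 V; n = 6.
[H⁺] = 10^(−2.49) = 0.0032 M, and Q = [Al³⁺]^2·P(H₂)^3 / [H⁺]^6 = 6.93 × 10^13.
E = E° − (0.0592/6) log Q = 1.66 − (0.0592/6)(13.841) = 1.523 V.

1.52 V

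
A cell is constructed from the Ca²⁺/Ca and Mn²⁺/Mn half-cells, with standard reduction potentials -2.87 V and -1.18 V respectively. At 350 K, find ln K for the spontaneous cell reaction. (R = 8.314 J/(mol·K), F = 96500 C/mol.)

ln K = 112.1

E°_cell = -1.18 − (-2.87) = 1.69 V, with n = 2 electrons transferred.
At equilibrium E = 0, so the Nernst equation gives ln K = nFE°/RT = (2)(96500)(1.69)/((8.314)(350)) = 112.09.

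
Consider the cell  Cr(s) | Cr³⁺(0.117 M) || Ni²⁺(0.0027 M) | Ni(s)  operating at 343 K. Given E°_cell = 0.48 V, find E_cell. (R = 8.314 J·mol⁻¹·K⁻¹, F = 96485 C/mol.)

0.414 V

Balancing electrons gives n = 6; the reaction quotient is Q = [Cr³⁺]^2/[Ni²⁺]^3 = 6.95 × 10^5.
E = E° − (RT/nF) ln Q = 0.48 − (8.314×343)/(6×96485) × (13.452) = 0.480 − 0.066 = 0.414 V.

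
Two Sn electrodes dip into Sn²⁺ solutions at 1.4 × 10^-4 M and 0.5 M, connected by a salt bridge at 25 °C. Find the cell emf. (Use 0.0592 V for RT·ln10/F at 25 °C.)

0.11 V

Both half-cells are Sn²⁺/Sn, so E°_cell = 0. The concentrated side is the cathode; the cell reaction moves Sn²⁺ from high to low concentration with n = 2.
Q = [Sn²⁺]_dilute/[Sn²⁺]_conc = 1.4 × 10^-4/0.5 = 2.8 × 10^-4.
E = 0 − (0.0592/2) log Q = −(0.0592/2)(-3.553) = 0.1052 V.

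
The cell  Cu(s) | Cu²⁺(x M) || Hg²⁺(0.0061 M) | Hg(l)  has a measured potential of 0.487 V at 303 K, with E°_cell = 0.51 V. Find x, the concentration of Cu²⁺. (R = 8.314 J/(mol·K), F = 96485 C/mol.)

From the Nernst equation, ln Q = nF(E° − E)/RT = 2×96485×(0.51 − 0.487)/(8.314×303) = 1.762, so Q = 5.82.
With Q = [Cu²⁺]/[Hg²⁺] and the known concentrations, [Cu²⁺] in the numerator gives [Cu²⁺] = 0.036 M.

0.036 M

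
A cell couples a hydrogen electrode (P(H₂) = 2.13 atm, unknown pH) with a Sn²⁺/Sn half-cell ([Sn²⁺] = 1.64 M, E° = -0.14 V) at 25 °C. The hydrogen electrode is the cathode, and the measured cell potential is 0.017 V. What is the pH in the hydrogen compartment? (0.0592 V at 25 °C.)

pH = 1.81

E°_cell = 0.14 V and n = 2.
log Q = n(E° − E)/0.0592 = 2×(0.14 − 0.017)/0.0592 = 4.155.
With Q = [Sn²⁺]·P(H₂) / [H⁺]^2, solving for [H⁺] gives log[H⁺] = -1.806, so pH = 1.81.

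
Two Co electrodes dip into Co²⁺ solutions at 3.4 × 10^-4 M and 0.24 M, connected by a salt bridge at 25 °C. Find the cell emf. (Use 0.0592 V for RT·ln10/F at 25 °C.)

0.084 V

Both half-cells are Co²⁺/Co, so E°_cell = 0. The concentrated side is the cathode; the cell reaction moves Co²⁺ from high to low concentration with n = 2.
Q = [Co²⁺]_dilute/[Co²⁺]_conc = 3.4 × 10^-4/0.24 = 0.00142.
E = 0 − (0.0592/2) log Q = −(0.0592/2)(-2.849) = 0.0843 V.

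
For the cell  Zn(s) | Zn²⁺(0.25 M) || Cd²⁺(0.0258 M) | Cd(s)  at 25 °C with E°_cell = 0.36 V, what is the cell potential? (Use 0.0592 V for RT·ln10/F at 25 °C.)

0.331 V

Balancing electrons gives n = 2; the reaction quotient is Q = [Zn²⁺]/[Cd²⁺] = 9.69.
At 25 °C, E = E° − (0.0592/n) log Q = 0.36 − (0.0592/2)(0.986) = 0.360 − 0.029 = 0.331 V.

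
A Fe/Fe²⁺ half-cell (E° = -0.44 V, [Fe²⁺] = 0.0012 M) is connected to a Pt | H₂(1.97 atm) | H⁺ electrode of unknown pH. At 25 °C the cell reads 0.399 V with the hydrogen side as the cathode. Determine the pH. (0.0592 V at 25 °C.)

E°_cell = 0.44 V and n = 2.
log Q = n(E° − E)/0.0592 = 2×(0.44 − 0.399)/0.0592 = 1.385.
With Q = [Fe²⁺]·P(H₂) / [H⁺]^2, solving for [H⁺] gives log[H⁺] = -2.006, so pH = 2.01.

pH = 2.01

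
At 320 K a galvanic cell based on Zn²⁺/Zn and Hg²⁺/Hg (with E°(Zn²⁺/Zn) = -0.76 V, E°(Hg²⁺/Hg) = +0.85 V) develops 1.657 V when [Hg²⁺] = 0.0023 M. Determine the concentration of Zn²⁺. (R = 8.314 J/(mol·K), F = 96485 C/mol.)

From the Nernst equation, ln Q = nF(E° − E)/RT = 2×96485×(1.61 − 1.657)/(8.314×320) = -3.409, so Q = 0.0331.
With Q = [Zn²⁺]/[Hg²⁺] and the known concentrations, [Zn²⁺] in the numerator gives [Zn²⁺] = 7.6 × 10^-5 M.

7.6 × 10^-5 M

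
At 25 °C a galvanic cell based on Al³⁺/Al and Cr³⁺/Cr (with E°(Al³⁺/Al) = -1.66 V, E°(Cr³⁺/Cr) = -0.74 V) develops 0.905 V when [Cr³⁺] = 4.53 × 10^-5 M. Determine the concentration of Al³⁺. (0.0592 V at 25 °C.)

2.6 × 10^-4 M

From the Nernst equation, log Q = n(E° − E)/0.0592 = 3(0.92 − 0.905)/0.0592 = 0.760, so Q = 5.76.
With Q = [Al³⁺]/[Cr³⁺] and the known concentrations, [Al³⁺] in the numerator gives [Al³⁺] = 2.6 × 10^-4 M.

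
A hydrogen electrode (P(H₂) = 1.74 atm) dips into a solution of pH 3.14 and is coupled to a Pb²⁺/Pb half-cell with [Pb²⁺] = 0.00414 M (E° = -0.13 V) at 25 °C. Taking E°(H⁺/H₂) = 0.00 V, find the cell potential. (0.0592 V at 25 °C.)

0.008 V

The hydrogen couple is the cathode, so E°_cell = 0.13 V; n = 2.
[H⁺] = 10^(−3.14) = 7.2 × 10^-4 M, and Q = [Pb²⁺]·P(H₂) / [H⁺]^2 = 1.37 × 10^4.
E = E° − (0.0592/2) log Q = 0.13 − (0.0592/2)(4.138) = 0.008 V.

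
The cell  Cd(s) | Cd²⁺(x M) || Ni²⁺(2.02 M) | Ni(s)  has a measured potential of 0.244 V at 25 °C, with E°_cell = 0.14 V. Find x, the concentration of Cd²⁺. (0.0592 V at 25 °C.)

From the Nernst equation, log Q = n(E° − E)/0.0592 = 2(0.14 − 0.244)/0.0592 = -3.514, so Q = 3.07 × 10^-4.
With Q = [Cd²⁺]/[Ni²⁺] and the known concentrations, [Cd²⁺] in the numerator gives [Cd²⁺] = 6.2 × 10^-4 M.

6.2 × 10^-4 M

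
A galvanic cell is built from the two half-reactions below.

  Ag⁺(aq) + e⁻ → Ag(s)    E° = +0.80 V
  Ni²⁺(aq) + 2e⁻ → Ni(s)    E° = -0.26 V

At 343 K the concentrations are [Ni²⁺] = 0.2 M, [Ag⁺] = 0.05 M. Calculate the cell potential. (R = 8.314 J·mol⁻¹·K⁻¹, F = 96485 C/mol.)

0.995 V

The Ag⁺/Ag couple has the higher reduction potential and acts as the cathode, so E°_cell = +0.80 − (-0.26) = 1.06 V.
Balancing electrons gives n = 2; the reaction quotient is Q = [Ni²⁺]/[Ag⁺]^2 = 80.0.
E = E° − (RT/nF) ln Q = 1.06 − (8.314×343)/(2×96485) × (4.382) = 1.060 − 0.065 = 0.995 V.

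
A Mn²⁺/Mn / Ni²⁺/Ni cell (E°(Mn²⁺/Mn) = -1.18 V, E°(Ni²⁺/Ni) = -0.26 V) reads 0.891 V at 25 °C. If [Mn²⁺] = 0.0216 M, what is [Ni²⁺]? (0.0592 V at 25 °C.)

From the Nernst equation, log Q = n(E° − E)/0.0592 = 2(0.92 − 0.891)/0.0592 = 0.980, so Q = 9.54.
With Q = [Mn²⁺]/[Ni²⁺] and the known concentrations, [Ni²⁺] in the denominator gives [Ni²⁺] = 0.0023 M.

0.0023 M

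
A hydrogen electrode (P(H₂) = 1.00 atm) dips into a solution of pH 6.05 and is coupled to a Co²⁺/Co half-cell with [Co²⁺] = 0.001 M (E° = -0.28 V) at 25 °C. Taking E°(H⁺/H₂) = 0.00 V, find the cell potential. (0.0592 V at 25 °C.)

0.011 V

The hydrogen couple is the cathode, so E°_cell = 0.28 V; n = 2.
[H⁺] = 10^(−6.05) = 8.9 × 10^-7 M, and Q = [Co²⁺]·P(H₂) / [H⁺]^2 = 1.26 × 10^9.
E = E° − (0.0592/2) log Q = 0.28 − (0.0592/2)(9.100) = 0.011 V.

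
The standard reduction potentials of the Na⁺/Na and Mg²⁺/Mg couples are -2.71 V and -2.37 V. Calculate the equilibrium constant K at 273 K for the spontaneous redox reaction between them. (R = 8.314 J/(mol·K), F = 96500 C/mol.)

3.6 × 10^12

E°_cell = -2.37 − (-2.71) = 0.34 V, with n = 2 electrons transferred.
At equilibrium E = 0, so the Nernst equation gives ln K = nFE°/RT = (2)(96500)(0.34)/((8.314)(273)) = 28.91.
K = e^28.91 = 3.6 × 10^12.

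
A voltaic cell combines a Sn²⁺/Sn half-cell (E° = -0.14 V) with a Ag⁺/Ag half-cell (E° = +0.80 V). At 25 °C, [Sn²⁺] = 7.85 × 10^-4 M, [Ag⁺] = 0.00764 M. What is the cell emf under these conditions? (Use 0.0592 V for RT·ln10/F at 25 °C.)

0.907 V

The Ag⁺/Ag couple has the higher reduction potential and acts as the cathode, so E°_cell = +0.80 − (-0.14) = 0.94 V.
Balancing electrons gives n = 2; the reaction quotient is Q = [Sn²⁺]/[Ag⁺]^2 = 13.4.
At 25 °C, E = E° − (0.0592/n) log Q = 0.94 − (0.0592/2)(1.129) = 0.940 − 0.033 = 0.907 V.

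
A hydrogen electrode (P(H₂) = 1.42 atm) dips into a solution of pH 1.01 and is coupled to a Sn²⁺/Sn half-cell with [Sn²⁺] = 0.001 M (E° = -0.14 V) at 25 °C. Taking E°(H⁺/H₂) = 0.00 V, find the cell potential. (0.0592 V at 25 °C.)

The hydrogen couple is the cathode, so E°_cell = 0.14 V; n = 2.
[H⁺] = 10^(−1.01) = 0.098 M, and Q = [Sn²⁺]·P(H₂) / [H⁺]^2 = 0.149.
E = E° − (0.0592/2) log Q = 0.14 − (0.0592/2)(-0.828) = 0.165 V.

0.16 V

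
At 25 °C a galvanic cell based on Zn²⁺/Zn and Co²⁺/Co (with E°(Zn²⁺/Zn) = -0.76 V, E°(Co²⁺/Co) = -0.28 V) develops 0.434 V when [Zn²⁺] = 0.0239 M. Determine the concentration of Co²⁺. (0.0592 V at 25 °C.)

From the Nernst equation, log Q = n(E° − E)/0.0592 = 2(0.48 − 0.434)/0.0592 = 1.554, so Q = 35.8.
With Q = [Zn²⁺]/[Co²⁺] and the known concentrations, [Co²⁺] in the denominator gives [Co²⁺] = 6.7 × 10^-4 M.

6.7 × 10^-4 M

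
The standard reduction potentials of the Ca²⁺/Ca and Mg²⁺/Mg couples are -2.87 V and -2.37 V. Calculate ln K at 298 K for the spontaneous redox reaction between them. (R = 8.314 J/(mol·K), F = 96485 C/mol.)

E°_cell = -2.37 − (-2.87) = 0.50 V, with n = 2 electrons transferred.
At equilibrium E = 0, so the Nernst equation gives ln K = nFE°/RT = (2)(96485)(0.50)/((8.314)(298)) = 38.94.

ln K = 38.9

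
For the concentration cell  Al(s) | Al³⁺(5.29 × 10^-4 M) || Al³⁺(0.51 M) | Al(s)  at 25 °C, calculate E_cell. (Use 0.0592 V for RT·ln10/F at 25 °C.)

0.059 V

Both half-cells are Al³⁺/Al, so E°_cell = 0. The concentrated side is the cathode; the cell reaction moves Al³⁺ from high to low concentration with n = 3.
Q = [Al³⁺]_dilute/[Al³⁺]_conc = 5.29 × 10^-4/0.51 = 0.00104.
E = 0 − (0.0592/3) log Q = −(0.0592/3)(-2.984) = 0.0589 V.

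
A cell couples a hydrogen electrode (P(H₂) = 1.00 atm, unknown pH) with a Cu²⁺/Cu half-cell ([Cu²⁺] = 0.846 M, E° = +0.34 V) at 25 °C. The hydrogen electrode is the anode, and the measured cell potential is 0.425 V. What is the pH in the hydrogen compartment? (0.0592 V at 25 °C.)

E°_cell = 0.34 V and n = 2.
log Q = n(E° − E)/0.0592 = 2×(0.34 − 0.425)/0.0592 = -2.872.
With Q = [H⁺]^2 / ([Cu²⁺]·P(H₂)), solving for [H⁺] gives log[H⁺] = -1.472, so pH = 1.47.

pH = 1.47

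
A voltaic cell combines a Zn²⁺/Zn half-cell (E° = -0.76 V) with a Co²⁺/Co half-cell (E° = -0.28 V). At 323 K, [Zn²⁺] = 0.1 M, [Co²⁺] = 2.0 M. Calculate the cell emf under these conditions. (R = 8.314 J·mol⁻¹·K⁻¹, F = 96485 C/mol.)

The Co²⁺/Co couple has the higher reduction potential and acts as the cathode, so E°_cell = -0.28 − (-0.76) = 0.48 V.
Balancing electrons gives n = 2; the reaction quotient is Q = [Zn²⁺]/[Co²⁺] = 0.0500.
E = E° − (RT/nF) ln Q = 0.48 − (8.314×323)/(2×96485) × (-2.996) = 0.480 + 0.042 = 0.522 V.

0.522 V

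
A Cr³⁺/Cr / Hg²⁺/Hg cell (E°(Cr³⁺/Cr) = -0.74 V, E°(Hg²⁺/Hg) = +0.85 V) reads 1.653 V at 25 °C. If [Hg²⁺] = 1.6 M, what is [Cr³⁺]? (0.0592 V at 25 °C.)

0.0013 M

From the Nernst equation, log Q = n(E° − E)/0.0592 = 6(1.59 − 1.653)/0.0592 = -6.385, so Q = 4.12 × 10^-7.
With Q = [Cr³⁺]^2/[Hg²⁺]^3 and the known concentrations, [Cr³⁺]^2 in the numerator gives [Cr³⁺] = 0.0013 M.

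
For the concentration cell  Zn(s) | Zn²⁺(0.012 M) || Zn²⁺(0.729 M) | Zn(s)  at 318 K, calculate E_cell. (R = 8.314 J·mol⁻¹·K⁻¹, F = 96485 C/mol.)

Both half-cells are Zn²⁺/Zn, so E°_cell = 0. The concentrated side is the cathode; the cell reaction moves Zn²⁺ from high to low concentration with n = 2.
Q = [Zn²⁺]_dilute/[Zn²⁺]_conc = 0.012/0.729 = 0.0165.
E = 0 − (RT/nF) ln Q = −((8.314×318)/(2×96485))(-4.107) = 0.0563 V.

0.056 V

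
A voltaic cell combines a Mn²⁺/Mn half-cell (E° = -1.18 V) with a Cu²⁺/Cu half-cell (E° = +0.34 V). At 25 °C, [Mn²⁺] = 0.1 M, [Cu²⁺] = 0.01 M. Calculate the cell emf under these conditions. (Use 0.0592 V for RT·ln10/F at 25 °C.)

The Cu²⁺/Cu couple has the higher reduction potential and acts as the cathode, so E°_cell = +0.34 − (-1.18) = 1.52 V.
Balancing electrons gives n = 2; the reaction quotient is Q = [Mn²⁺]/[Cu²⁺] = 10.0.
At 25 °C, E = E° − (0.0592/n) log Q = 1.52 − (0.0592/2)(1.000) = 1.520 − 0.030 = 1.490 V.

1.49 V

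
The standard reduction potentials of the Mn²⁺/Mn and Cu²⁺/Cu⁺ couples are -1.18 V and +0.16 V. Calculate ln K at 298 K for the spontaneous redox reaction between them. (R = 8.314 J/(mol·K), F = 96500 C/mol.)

E°_cell = +0.16 − (-1.18) = 1.34 V, with n = 2 electrons transferred.
At equilibrium E = 0, so the Nernst equation gives ln K = nFE°/RT = (2)(96500)(1.34)/((8.314)(298)) = 104.38.

ln K = 104.4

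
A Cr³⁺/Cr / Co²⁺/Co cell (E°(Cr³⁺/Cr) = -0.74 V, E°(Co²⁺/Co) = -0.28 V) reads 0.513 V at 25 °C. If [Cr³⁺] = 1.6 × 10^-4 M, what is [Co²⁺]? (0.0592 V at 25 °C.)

From the Nernst equation, log Q = n(E° − E)/0.0592 = 6(0.46 − 0.513)/0.0592 = -5.372, so Q = 4.25 × 10^-6.
With Q = [Cr³⁺]^2/[Co²⁺]^3 and the known concentrations, [Co²⁺]^3 in the denominator gives [Co²⁺] = 0.18 M.

0.18 M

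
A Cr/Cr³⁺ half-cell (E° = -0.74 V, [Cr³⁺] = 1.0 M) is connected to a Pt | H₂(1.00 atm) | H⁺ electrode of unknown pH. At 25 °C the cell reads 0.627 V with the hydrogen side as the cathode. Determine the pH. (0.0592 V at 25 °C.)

E°_cell = 0.74 V and n = 6.
log Q = n(E° − E)/0.0592 = 6×(0.74 − 0.627)/0.0592 = 11.453.
With Q = [Cr³⁺]^2·P(H₂)^3 / [H⁺]^6, solving for [H⁺] gives log[H⁺] = -1.909, so pH = 1.91.

pH = 1.91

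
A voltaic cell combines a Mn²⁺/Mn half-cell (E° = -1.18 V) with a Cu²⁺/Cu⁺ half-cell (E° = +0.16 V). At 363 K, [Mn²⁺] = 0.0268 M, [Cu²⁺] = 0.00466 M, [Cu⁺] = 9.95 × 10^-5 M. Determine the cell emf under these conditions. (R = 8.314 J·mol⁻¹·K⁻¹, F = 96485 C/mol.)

The Cu²⁺/Cu⁺ couple has the higher reduction potential and acts as the cathode, so E°_cell = +0.16 − (-1.18) = 1.34 V.
Balancing electrons gives n = 2; the reaction quotient is Q = [Mn²⁺]·[Cu⁺]^2/[Cu²⁺]^2 = 1.22 × 10^-5.
E = E° − (RT/nF) ln Q = 1.34 − (8.314×363)/(2×96485) × (-11.313) = 1.340 + 0.177 = 1.517 V.

1.52 V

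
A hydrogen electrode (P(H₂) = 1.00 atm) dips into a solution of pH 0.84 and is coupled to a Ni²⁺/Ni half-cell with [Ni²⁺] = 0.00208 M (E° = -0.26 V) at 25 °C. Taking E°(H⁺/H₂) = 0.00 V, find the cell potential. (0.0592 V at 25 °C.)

The hydrogen couple is the cathode, so E°_cell = 0.26 V; n = 2.
[H⁺] = 10^(−0.84) = 0.14 M, and Q = [Ni²⁺]·P(H₂) / [H⁺]^2 = 0.0996.
E = E° − (0.0592/2) log Q = 0.26 − (0.0592/2)(-1.002) = 0.290 V.

0.29 V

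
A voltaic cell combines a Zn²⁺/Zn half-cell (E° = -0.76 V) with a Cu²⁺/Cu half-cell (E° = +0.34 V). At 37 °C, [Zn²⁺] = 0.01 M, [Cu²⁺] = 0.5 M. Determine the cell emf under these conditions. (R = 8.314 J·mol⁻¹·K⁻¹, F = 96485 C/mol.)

The Cu²⁺/Cu couple has the higher reduction potential and acts as the cathode, so E°_cell = +0.34 − (-0.76) = 1.10 V.
Balancing electrons gives n = 2; the reaction quotient is Q = [Zn²⁺]/[Cu²⁺] = 0.0200.
E = E° − (RT/nF) ln Q = 1.10 − (8.314×310)/(2×96485) × (-3.912) = 1.100 + 0.052 = 1.152 V.

1.15 V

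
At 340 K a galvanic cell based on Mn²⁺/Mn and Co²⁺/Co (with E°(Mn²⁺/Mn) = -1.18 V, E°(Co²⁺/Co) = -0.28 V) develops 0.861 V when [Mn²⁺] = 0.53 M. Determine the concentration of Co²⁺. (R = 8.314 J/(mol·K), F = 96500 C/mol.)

From the Nernst equation, ln Q = nF(E° − E)/RT = 2×96500×(0.90 − 0.861)/(8.314×340) = 2.663, so Q = 14.3.
With Q = [Mn²⁺]/[Co²⁺] and the known concentrations, [Co²⁺] in the denominator gives [Co²⁺] = 0.037 M.

0.037 M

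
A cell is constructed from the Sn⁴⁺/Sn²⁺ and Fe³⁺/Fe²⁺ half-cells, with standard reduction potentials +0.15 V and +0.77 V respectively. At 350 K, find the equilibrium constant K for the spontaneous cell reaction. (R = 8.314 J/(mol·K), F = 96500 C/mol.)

7.2 × 10^17

E°_cell = +0.77 − (+0.15) = 0.62 V, with n = 2 electrons transferred.
At equilibrium E = 0, so the Nernst equation gives ln K = nFE°/RT = (2)(96500)(0.62)/((8.314)(350)) = 41.12.
K = e^41.12 = 7.2 × 10^17.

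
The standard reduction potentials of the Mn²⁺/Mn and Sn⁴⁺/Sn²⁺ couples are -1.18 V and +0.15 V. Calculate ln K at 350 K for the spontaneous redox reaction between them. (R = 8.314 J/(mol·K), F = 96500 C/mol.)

ln K = 88.2

E°_cell = +0.15 − (-1.18) = 1.33 V, with n = 2 electrons transferred.
At equilibrium E = 0, so the Nernst equation gives ln K = nFE°/RT = (2)(96500)(1.33)/((8.314)(350)) = 88.21.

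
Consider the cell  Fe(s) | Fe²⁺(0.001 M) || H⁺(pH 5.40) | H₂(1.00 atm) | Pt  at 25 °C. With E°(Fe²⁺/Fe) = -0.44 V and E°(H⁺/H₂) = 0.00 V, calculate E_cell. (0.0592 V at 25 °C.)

0.21 V

The hydrogen couple is the cathode, so E°_cell = 0.44 V; n = 2.
[H⁺] = 10^(−5.40) = 4 × 10^-6 M, and Q = [Fe²⁺]·P(H₂) / [H⁺]^2 = 6.31 × 10^7.
E = E° − (0.0592/2) log Q = 0.44 − (0.0592/2)(7.800) = 0.209 V.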